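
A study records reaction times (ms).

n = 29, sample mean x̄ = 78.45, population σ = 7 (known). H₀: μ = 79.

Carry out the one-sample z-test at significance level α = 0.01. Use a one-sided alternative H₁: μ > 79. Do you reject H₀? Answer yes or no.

SE = σ/√n = 7/√29 = 1.2999
z = (x̄−μ₀)/SE = (78.45−79)/1.2999 = -0.4231
p-value (one-sided, H₁ greater) = 0.66390
At α=0.01: p ≥ α → fail to reject H₀

reject H₀: no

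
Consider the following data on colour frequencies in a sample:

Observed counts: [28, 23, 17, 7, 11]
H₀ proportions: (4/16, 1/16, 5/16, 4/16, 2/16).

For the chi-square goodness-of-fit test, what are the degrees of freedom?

degrees of freedom = 4

df = k − 1 = 5 − 1 = 4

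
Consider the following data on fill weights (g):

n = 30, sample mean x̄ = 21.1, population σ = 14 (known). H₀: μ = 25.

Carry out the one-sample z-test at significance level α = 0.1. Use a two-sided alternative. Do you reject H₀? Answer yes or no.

SE = σ/√n = 14/√30 = 2.5560
z = (x̄−μ₀)/SE = (21.1−25)/2.5560 = -1.5258
p-value (two-sided) = 0.12706
At α=0.1: p ≥ α → fail to reject H₀

reject H₀: no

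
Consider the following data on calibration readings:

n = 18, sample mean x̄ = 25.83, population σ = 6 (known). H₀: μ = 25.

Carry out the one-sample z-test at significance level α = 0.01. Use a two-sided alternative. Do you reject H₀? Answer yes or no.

SE = σ/√n = 6/√18 = 1.4142
z = (x̄−μ₀)/SE = (25.83−25)/1.4142 = 0.5869
p-value (two-sided) = 0.55727
At α=0.01: p ≥ α → fail to reject H₀

reject H₀: no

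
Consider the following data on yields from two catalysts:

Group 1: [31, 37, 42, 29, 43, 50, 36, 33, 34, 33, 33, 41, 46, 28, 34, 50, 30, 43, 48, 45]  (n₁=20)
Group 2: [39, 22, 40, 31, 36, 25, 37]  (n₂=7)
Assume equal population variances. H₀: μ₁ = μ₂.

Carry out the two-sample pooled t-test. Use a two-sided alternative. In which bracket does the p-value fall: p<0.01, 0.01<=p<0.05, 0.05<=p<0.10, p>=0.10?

x̄₁=38.300, s₁=7.183, n₁=20
x̄₂=32.857, s₂=7.058, n₂=7
s_p² = [19·7.183² + 6·7.058²]/25 = 51.1623
SE = √(s_p²·(1/20+1/7)) = 3.1412
t = (38.300−32.857)/3.1412 = 1.7327
df = 25
p-value (two-sided) = 0.09546
→ bracket: 0.05<=p<0.10

p-value bracket: 0.05<=p<0.10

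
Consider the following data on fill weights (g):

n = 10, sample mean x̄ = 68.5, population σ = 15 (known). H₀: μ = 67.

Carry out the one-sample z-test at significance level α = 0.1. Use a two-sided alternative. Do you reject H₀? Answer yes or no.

reject H₀: no

SE = σ/√n = 15/√10 = 4.7434
z = (x̄−μ₀)/SE = (68.5−67)/4.7434 = 0.3162
p-value (two-sided) = 0.75183
At α=0.1: p ≥ α → fail to reject H₀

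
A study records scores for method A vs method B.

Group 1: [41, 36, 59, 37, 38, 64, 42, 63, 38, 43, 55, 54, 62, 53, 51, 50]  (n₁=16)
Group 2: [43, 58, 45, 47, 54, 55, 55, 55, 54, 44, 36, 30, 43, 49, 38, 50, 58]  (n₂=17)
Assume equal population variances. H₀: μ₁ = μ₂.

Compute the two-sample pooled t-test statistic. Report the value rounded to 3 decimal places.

test statistic = 0.394

x̄₁=49.125, s₁=9.919, n₁=16
x̄₂=47.882, s₂=8.169, n₂=17
s_p² = [15·9.919² + 16·8.169²]/31 = 82.0489
SE = √(s_p²·(1/16+1/17)) = 3.1551
t = (49.125−47.882)/3.1551 = 0.3939
df = 31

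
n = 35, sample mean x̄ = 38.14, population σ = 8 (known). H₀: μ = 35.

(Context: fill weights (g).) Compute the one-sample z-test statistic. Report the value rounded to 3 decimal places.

test statistic = 2.322

SE = σ/√n = 8/√35 = 1.3522
z = (x̄−μ₀)/SE = (38.14−35)/1.3522 = 2.3221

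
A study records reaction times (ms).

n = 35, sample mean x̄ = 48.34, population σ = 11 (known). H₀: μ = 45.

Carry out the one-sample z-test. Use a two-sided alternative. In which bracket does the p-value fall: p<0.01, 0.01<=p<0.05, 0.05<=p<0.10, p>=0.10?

p-value bracket: 0.05<=p<0.10

SE = σ/√n = 11/√35 = 1.8593
z = (x̄−μ₀)/SE = (48.34−45)/1.8593 = 1.7963
p-value (two-sided) = 0.07244
→ bracket: 0.05<=p<0.10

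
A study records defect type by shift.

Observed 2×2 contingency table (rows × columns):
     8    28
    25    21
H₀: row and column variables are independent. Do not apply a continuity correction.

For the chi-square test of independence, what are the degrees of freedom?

degrees of freedom = 1

df = (r−1)(c−1) = (2−1)·(2−1) = 1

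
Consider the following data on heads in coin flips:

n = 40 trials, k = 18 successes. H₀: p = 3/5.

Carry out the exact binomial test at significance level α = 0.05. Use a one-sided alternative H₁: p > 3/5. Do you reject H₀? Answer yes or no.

Exact binomial: n=40, k=18, p₀=3/5=0.6000
P(X≥18) from Σ C(n,i)·p₀^i·(1−p₀)^(n−i)
p-value (one-sided, H₁ greater) = 0.98109
At α=0.05: p ≥ α → fail to reject H₀

reject H₀: no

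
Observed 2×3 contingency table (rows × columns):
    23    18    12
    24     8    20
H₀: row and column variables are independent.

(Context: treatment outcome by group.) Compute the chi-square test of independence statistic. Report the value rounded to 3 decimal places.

Row totals [53, 52], col totals [47, 26, 32], n=105
χ² = (23−23.72)²/23.72 + (18−13.12)²/13.12 + (12−16.15)²/16.15 + (24−23.28)²/23.28 + (8−12.88)²/12.88 + (20−15.85)²/15.85 = 5.8584
df = 2

test statistic = 5.858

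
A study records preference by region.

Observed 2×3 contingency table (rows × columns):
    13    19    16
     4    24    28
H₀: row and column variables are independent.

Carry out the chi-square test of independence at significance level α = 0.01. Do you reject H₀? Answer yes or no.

Row totals [48, 56], col totals [17, 43, 44], n=104
χ² = (13−7.85)²/7.85 + (19−19.85)²/19.85 + (16−20.31)²/20.31 + (4−9.15)²/9.15 + (24−23.15)²/23.15 + (28−23.69)²/23.69 = 8.0511
df = 2
p-value (upper-tail) = 0.01785
At α=0.01: p ≥ α → fail to reject H₀

reject H₀: no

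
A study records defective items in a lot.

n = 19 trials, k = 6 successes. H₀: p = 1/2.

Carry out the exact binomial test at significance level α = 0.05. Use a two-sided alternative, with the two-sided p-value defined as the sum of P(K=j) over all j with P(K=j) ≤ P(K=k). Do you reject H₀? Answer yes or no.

reject H₀: no

Exact binomial: n=19, k=6, p₀=1/2=0.5000
P(X=j) = C(n,j)·p₀^j·(1−p₀)^(n−j); p = Σ P(X=j) over j with P(X=j) ≤ P(X=6)
p-value (two-sided) = 0.16707
At α=0.05: p ≥ α → fail to reject H₀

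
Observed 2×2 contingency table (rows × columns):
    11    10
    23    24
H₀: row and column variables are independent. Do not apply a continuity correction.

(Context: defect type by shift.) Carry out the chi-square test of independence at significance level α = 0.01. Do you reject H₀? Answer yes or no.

reject H₀: no

Row totals [21, 47], col totals [34, 34], n=68
χ² = (11−10.50)²/10.50 + (10−10.50)²/10.50 + (23−23.50)²/23.50 + (24−23.50)²/23.50 = 0.0689
df = 1
p-value (upper-tail) = 0.79295
At α=0.01: p ≥ α → fail to reject H₀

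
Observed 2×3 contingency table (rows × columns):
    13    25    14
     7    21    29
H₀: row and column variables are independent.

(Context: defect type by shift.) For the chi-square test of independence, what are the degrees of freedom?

degrees of freedom = 2

df = (r−1)(c−1) = (2−1)·(3−1) = 2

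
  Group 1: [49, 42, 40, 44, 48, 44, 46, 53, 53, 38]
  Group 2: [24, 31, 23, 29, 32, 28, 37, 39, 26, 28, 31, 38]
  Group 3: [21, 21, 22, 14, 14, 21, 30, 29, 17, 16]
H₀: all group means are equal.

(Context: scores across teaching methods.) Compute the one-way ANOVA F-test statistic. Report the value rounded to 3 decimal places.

Group means [45.70, 30.50, 20.50], grand mean 32.125
SSB = Σnᵢ(x̄ᵢ−x̄)² = 3225.900; SSW = ΣΣ(x−x̄ᵢ)² = 823.600
MSB = 3225.900/2 = 1612.9500; MSW = 823.600/29 = 28.4000
F = MSB/MSW = 56.7940
df = (2, 29)

test statistic = 56.794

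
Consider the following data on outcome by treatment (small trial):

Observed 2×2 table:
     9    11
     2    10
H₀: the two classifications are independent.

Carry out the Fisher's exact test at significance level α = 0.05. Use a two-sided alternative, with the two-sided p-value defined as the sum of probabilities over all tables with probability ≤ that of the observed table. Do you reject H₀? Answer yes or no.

reject H₀: no

Margins: r₁=20, r₂=12, c₁=11, c₂=21, n=32
p_obs = C(20,9)·C(12,2)/C(32,11); sum pmf over tables with pmf ≤ p_obs
p-value (two-sided) = 0.13885
At α=0.05: p ≥ α → fail to reject H₀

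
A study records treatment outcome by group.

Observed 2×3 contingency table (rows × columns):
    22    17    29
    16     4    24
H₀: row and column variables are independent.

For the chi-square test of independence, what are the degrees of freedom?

degrees of freedom = 2

df = (r−1)(c−1) = (2−1)·(3−1) = 2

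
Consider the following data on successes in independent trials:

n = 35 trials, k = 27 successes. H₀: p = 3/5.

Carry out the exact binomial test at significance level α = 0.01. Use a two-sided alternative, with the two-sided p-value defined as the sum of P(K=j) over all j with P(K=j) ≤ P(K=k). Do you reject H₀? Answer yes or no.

Exact binomial: n=35, k=27, p₀=3/5=0.6000
P(X=j) = C(n,j)·p₀^j·(1−p₀)^(n−j); p = Σ P(X=j) over j with P(X=j) ≤ P(X=27)
p-value (two-sided) = 0.03921
At α=0.01: p ≥ α → fail to reject H₀

reject H₀: no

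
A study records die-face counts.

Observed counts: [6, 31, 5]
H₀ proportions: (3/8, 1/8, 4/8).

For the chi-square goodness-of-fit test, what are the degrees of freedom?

degrees of freedom = 2

df = k − 1 = 3 − 1 = 2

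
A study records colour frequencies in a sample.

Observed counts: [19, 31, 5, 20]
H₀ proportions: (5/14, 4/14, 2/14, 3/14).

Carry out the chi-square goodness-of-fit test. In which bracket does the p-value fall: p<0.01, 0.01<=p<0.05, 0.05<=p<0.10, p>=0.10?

n = 75; E_i = n·p_i = [26.79, 21.43, 10.71, 16.07]
χ² = (19−26.79)²/26.79 + (31−21.43)²/21.43 + (5−10.71)²/10.71 + (20−16.07)²/16.07 = 10.5462
df = 3
p-value (upper-tail) = 0.01445
→ bracket: 0.01<=p<0.05

p-value bracket: 0.01<=p<0.05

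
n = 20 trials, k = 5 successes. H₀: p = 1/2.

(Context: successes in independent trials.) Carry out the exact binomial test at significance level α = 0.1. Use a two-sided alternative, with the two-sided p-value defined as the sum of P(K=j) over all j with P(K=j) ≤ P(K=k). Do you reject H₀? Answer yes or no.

Exact binomial: n=20, k=5, p₀=1/2=0.5000
P(X=j) = C(n,j)·p₀^j·(1−p₀)^(n−j); p = Σ P(X=j) over j with P(X=j) ≤ P(X=5)
p-value (two-sided) = 0.04139
At α=0.1: p < α → reject H₀

reject H₀: yes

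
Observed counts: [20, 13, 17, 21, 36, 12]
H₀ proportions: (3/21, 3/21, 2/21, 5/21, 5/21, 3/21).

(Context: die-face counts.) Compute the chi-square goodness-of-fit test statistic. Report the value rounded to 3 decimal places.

test statistic = 9.747

n = 119; E_i = n·p_i = [17.00, 17.00, 11.33, 28.33, 28.33, 17.00]
χ² = (20−17.00)²/17.00 + (13−17.00)²/17.00 + (17−11.33)²/11.33 + (21−28.33)²/28.33 + (36−28.33)²/28.33 + (12−17.00)²/17.00 = 9.7471
df = 5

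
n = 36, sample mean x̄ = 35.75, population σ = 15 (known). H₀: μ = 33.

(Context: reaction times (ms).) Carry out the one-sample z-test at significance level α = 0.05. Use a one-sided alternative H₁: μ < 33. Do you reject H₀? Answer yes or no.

reject H₀: no

SE = σ/√n = 15/√36 = 2.5000
z = (x̄−μ₀)/SE = (35.75−33)/2.5000 = 1.1000
p-value (one-sided, H₁ less) = 0.86433
At α=0.05: p ≥ α → fail to reject H₀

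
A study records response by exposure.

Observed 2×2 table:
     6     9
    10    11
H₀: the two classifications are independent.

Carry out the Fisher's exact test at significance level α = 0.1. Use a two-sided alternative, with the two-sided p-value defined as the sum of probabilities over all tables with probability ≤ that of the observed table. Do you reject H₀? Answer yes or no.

reject H₀: no

Margins: r₁=15, r₂=21, c₁=16, c₂=20, n=36
p_obs = C(15,6)·C(21,10)/C(36,16); sum pmf over tables with pmf ≤ p_obs
p-value (two-sided) = 0.74118
At α=0.1: p ≥ α → fail to reject H₀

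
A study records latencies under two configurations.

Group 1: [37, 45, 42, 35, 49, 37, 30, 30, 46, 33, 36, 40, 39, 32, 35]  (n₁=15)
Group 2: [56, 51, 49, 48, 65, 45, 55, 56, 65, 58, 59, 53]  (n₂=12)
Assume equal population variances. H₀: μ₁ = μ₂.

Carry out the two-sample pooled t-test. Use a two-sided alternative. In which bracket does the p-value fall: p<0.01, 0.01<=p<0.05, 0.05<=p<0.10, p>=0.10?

x̄₁=37.733, s₁=5.775, n₁=15
x̄₂=55.000, s₂=6.267, n₂=12
s_p² = [14·5.775² + 11·6.267²]/25 = 35.9573
SE = √(s_p²·(1/15+1/12)) = 2.3224
t = (37.733−55.000)/2.3224 = -7.4348
df = 25
p-value (two-sided) = 0.00000
→ bracket: p<0.01

p-value bracket: p<0.01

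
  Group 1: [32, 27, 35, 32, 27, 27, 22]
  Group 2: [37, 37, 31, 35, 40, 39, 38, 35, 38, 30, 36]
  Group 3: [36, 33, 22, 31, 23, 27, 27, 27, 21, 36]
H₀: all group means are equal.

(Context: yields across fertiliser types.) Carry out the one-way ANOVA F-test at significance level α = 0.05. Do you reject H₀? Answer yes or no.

reject H₀: yes

Group means [28.86, 36.00, 28.30], grand mean 31.464
SSB = Σnᵢ(x̄ᵢ−x̄)² = 374.007; SSW = ΣΣ(x−x̄ᵢ)² = 486.957
MSB = 374.007/2 = 187.0036; MSW = 486.957/25 = 19.4783
F = MSB/MSW = 9.6006
df = (2, 25)
p-value (upper-tail) = 0.00081
At α=0.05: p < α → reject H₀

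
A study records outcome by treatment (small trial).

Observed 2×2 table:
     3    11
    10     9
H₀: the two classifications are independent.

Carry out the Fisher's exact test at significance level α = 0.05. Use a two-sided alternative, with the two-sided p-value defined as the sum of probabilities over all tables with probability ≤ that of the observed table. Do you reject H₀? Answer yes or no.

reject H₀: no

Margins: r₁=14, r₂=19, c₁=13, c₂=20, n=33
p_obs = C(14,3)·C(19,10)/C(33,13); sum pmf over tables with pmf ≤ p_obs
p-value (two-sided) = 0.08729
At α=0.05: p ≥ α → fail to reject H₀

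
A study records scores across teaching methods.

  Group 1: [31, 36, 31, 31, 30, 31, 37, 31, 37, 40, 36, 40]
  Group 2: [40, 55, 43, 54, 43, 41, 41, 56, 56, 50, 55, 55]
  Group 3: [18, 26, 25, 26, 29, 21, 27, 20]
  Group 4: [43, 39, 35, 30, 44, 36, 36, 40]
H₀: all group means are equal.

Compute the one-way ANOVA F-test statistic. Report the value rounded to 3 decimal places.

Group means [34.25, 49.08, 24.00, 37.88], grand mean 37.375
SSB = Σnᵢ(x̄ᵢ−x̄)² = 3195.333; SSW = ΣΣ(x−x̄ᵢ)² = 922.042
MSB = 3195.333/3 = 1065.1111; MSW = 922.042/36 = 25.6123
F = MSB/MSW = 41.5860
df = (3, 36)

test statistic = 41.586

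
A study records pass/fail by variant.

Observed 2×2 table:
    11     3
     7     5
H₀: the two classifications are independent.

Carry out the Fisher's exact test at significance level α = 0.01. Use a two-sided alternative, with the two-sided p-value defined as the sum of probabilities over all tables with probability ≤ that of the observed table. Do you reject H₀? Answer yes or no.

Margins: r₁=14, r₂=12, c₁=18, c₂=8, n=26
p_obs = C(14,11)·C(12,7)/C(26,18); sum pmf over tables with pmf ≤ p_obs
p-value (two-sided) = 0.40092
At α=0.01: p ≥ α → fail to reject H₀

reject H₀: no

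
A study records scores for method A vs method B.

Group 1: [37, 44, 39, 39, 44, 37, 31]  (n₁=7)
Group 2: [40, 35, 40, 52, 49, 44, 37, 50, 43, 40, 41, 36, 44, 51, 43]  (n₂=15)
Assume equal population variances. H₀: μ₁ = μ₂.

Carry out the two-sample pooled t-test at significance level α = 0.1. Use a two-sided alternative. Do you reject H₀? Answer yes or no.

reject H₀: yes

x̄₁=38.714, s₁=4.499, n₁=7
x̄₂=43.000, s₂=5.425, n₂=15
s_p² = [6·4.499² + 14·5.425²]/20 = 26.6714
SE = √(s_p²·(1/7+1/15)) = 2.3640
t = (38.714−43.000)/2.3640 = -1.8129
df = 20
p-value (two-sided) = 0.08488
At α=0.1: p < α → reject H₀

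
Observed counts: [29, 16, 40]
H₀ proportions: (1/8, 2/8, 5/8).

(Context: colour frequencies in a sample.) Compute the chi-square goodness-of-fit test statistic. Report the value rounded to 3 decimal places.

n = 85; E_i = n·p_i = [10.62, 21.25, 53.12]
χ² = (29−10.62)²/10.62 + (16−21.25)²/21.25 + (40−53.12)²/53.12 = 36.3176
df = 2

test statistic = 36.318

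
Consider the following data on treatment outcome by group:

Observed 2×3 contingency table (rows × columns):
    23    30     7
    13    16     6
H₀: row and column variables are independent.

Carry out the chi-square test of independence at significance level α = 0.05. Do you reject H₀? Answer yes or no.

reject H₀: no

Row totals [60, 35], col totals [36, 46, 13], n=95
χ² = (23−22.74)²/22.74 + (30−29.05)²/29.05 + (7−8.21)²/8.21 + (13−13.26)²/13.26 + (16−16.95)²/16.95 + (6−4.79)²/4.79 = 0.5766
df = 2
p-value (upper-tail) = 0.74956
At α=0.05: p ≥ α → fail to reject H₀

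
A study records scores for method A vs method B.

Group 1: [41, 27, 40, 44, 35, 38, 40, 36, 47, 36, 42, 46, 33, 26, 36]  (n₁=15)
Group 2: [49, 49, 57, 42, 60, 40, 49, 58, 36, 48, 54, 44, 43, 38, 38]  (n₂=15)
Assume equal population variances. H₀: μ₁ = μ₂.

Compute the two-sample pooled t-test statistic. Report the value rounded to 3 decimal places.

test statistic = -3.617

x̄₁=37.800, s₁=6.120, n₁=15
x̄₂=47.000, s₂=7.718, n₂=15
s_p² = [14·6.120² + 14·7.718²]/28 = 48.5143
SE = √(s_p²·(1/15+1/15)) = 2.5433
t = (37.800−47.000)/2.5433 = -3.6173
df = 28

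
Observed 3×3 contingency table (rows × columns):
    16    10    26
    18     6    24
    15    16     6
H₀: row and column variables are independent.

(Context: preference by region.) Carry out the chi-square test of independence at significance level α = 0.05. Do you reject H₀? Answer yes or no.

reject H₀: yes

Row totals [52, 48, 37], col totals [49, 32, 56], n=137
χ² = (16−18.60)²/18.60 + (10−12.15)²/12.15 + (26−21.26)²/21.26 + (18−17.17)²/17.17 + (6−11.21)²/11.21 + (24−19.62)²/19.62 + (15−13.23)²/13.23 + (16−8.64)²/8.64 + (6−15.12)²/15.12 = 17.2459
df = 4
p-value (upper-tail) = 0.00173
At α=0.05: p < α → reject H₀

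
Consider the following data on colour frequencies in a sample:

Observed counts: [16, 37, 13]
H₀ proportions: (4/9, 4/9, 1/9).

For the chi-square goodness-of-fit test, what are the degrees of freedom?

degrees of freedom = 2

df = k − 1 = 3 − 1 = 2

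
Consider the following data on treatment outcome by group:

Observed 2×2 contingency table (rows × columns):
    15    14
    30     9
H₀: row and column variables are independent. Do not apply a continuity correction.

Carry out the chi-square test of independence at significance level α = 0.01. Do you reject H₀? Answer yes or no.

Row totals [29, 39], col totals [45, 23], n=68
χ² = (15−19.19)²/19.19 + (14−9.81)²/9.81 + (30−25.81)²/25.81 + (9−13.19)²/13.19 = 4.7184
df = 1
p-value (upper-tail) = 0.02984
At α=0.01: p ≥ α → fail to reject H₀

reject H₀: no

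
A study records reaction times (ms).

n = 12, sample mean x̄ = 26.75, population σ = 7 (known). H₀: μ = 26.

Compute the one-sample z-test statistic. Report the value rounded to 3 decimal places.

SE = σ/√n = 7/√12 = 2.0207
z = (x̄−μ₀)/SE = (26.75−26)/2.0207 = 0.3712

test statistic = 0.371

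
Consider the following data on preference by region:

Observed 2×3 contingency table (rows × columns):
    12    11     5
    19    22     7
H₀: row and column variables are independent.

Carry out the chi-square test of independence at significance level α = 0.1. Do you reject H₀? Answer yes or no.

reject H₀: no

Row totals [28, 48], col totals [31, 33, 12], n=76
χ² = (12−11.42)²/11.42 + (11−12.16)²/12.16 + (5−4.42)²/4.42 + (19−19.58)²/19.58 + (22−20.84)²/20.84 + (7−7.58)²/7.58 = 0.3411
df = 2
p-value (upper-tail) = 0.84320
At α=0.1: p ≥ α → fail to reject H₀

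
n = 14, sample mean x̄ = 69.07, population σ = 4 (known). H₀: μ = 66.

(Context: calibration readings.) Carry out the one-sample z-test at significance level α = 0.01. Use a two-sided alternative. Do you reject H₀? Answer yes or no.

reject H₀: yes

SE = σ/√n = 4/√14 = 1.0690
z = (x̄−μ₀)/SE = (69.07−66)/1.0690 = 2.8717
p-value (two-sided) = 0.00408
At α=0.01: p < α → reject H₀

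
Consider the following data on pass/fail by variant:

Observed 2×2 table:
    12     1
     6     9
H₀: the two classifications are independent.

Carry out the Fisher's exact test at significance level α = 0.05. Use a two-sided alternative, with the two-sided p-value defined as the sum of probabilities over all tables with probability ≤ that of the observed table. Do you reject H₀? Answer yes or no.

Margins: r₁=13, r₂=15, c₁=18, c₂=10, n=28
p_obs = C(13,12)·C(15,6)/C(28,18); sum pmf over tables with pmf ≤ p_obs
p-value (two-sided) = 0.00603
At α=0.05: p < α → reject H₀

reject H₀: yes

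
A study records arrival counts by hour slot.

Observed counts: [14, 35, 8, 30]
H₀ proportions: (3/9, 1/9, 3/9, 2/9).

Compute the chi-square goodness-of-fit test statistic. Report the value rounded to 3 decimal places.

n = 87; E_i = n·p_i = [29.00, 9.67, 29.00, 19.33]
χ² = (14−29.00)²/29.00 + (35−9.67)²/9.67 + (8−29.00)²/29.00 + (30−19.33)²/19.33 = 95.2414
df = 3

test statistic = 95.241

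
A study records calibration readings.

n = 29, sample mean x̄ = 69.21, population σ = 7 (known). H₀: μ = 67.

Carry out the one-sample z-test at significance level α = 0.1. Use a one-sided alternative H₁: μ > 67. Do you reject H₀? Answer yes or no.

reject H₀: yes

SE = σ/√n = 7/√29 = 1.2999
z = (x̄−μ₀)/SE = (69.21−67)/1.2999 = 1.7002
p-value (one-sided, H₁ greater) = 0.04455
At α=0.1: p < α → reject H₀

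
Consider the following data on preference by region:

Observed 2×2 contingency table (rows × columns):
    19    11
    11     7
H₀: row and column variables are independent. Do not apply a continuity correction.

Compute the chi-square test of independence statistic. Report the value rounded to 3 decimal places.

test statistic = 0.024

Row totals [30, 18], col totals [30, 18], n=48
χ² = (19−18.75)²/18.75 + (11−11.25)²/11.25 + (11−11.25)²/11.25 + (7−6.75)²/6.75 = 0.0237
df = 1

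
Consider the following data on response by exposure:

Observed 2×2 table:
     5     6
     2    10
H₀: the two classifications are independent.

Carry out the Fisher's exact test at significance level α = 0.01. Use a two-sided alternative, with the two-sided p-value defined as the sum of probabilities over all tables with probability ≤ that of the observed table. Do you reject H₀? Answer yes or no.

Margins: r₁=11, r₂=12, c₁=7, c₂=16, n=23
p_obs = C(11,5)·C(12,2)/C(23,7); sum pmf over tables with pmf ≤ p_obs
p-value (two-sided) = 0.19303
At α=0.01: p ≥ α → fail to reject H₀

reject H₀: no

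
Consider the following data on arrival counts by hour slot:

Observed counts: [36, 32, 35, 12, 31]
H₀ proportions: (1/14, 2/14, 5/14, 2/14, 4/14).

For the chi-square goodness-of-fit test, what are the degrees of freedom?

degrees of freedom = 4

df = k − 1 = 5 − 1 = 4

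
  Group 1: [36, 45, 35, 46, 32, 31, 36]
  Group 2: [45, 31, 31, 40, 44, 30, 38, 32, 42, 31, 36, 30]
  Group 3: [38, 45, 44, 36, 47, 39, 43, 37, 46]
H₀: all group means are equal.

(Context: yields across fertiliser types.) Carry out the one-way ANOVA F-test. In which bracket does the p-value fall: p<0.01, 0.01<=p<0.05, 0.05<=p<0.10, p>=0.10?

p-value bracket: 0.05<=p<0.10

Group means [37.29, 35.83, 41.67], grand mean 38.071
SSB = Σnᵢ(x̄ᵢ−x̄)² = 180.762; SSW = ΣΣ(x−x̄ᵢ)² = 715.095
MSB = 180.762/2 = 90.3810; MSW = 715.095/25 = 28.6038
F = MSB/MSW = 3.1598
df = (2, 25)
p-value (upper-tail) = 0.05978
→ bracket: 0.05<=p<0.10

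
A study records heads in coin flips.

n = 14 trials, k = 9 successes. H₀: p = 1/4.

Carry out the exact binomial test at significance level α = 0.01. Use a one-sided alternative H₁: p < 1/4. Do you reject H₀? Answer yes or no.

Exact binomial: n=14, k=9, p₀=1/4=0.2500
P(X≤9) from Σ C(n,i)·p₀^i·(1−p₀)^(n−i)
p-value (one-sided, H₁ less) = 0.99966
At α=0.01: p ≥ α → fail to reject H₀

reject H₀: no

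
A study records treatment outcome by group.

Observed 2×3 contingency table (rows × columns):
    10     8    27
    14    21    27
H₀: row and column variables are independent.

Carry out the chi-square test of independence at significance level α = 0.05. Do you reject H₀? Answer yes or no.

Row totals [45, 62], col totals [24, 29, 54], n=107
χ² = (10−10.09)²/10.09 + (8−12.20)²/12.20 + (27−22.71)²/22.71 + (14−13.91)²/13.91 + (21−16.80)²/16.80 + (27−31.29)²/31.29 = 3.8916
df = 2
p-value (upper-tail) = 0.14288
At α=0.05: p ≥ α → fail to reject H₀

reject H₀: no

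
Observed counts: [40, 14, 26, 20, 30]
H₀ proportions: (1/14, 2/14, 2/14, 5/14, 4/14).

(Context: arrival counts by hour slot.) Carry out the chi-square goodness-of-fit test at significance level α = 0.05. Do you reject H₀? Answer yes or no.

n = 130; E_i = n·p_i = [9.29, 18.57, 18.57, 46.43, 37.14]
χ² = (40−9.29)²/9.29 + (14−18.57)²/18.57 + (26−18.57)²/18.57 + (20−46.43)²/46.43 + (30−37.14)²/37.14 = 122.1077
df = 4
p-value (upper-tail) = 0.00000
At α=0.05: p < α → reject H₀

reject H₀: yes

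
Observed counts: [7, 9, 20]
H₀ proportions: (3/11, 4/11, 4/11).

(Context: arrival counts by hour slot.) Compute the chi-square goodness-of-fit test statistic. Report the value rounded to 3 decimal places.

test statistic = 5.734

n = 36; E_i = n·p_i = [9.82, 13.09, 13.09]
χ² = (7−9.82)²/9.82 + (9−13.09)²/13.09 + (20−13.09)²/13.09 = 5.7338
df = 2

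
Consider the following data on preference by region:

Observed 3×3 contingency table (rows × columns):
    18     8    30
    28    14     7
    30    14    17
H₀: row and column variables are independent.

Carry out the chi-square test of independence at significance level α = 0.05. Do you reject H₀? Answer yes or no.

reject H₀: yes

Row totals [56, 49, 61], col totals [76, 36, 54], n=166
χ² = (18−25.64)²/25.64 + (8−12.14)²/12.14 + (30−18.22)²/18.22 + (28−22.43)²/22.43 + (14−10.63)²/10.63 + (7−15.94)²/15.94 + (30−27.93)²/27.93 + (14−13.23)²/13.23 + (17−19.84)²/19.84 = 19.3839
df = 4
p-value (upper-tail) = 0.00066
At α=0.05: p < α → reject H₀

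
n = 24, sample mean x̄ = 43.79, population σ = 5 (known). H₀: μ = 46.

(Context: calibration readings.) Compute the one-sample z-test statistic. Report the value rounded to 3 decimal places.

test statistic = -2.165

SE = σ/√n = 5/√24 = 1.0206
z = (x̄−μ₀)/SE = (43.79−46)/1.0206 = -2.1653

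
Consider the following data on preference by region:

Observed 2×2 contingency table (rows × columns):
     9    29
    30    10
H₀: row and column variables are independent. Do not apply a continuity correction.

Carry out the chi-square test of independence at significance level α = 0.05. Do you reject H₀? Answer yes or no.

reject H₀: yes

Row totals [38, 40], col totals [39, 39], n=78
χ² = (9−19.00)²/19.00 + (29−19.00)²/19.00 + (30−20.00)²/20.00 + (10−20.00)²/20.00 = 20.5263
df = 1
p-value (upper-tail) = 0.00001
At α=0.05: p < α → reject H₀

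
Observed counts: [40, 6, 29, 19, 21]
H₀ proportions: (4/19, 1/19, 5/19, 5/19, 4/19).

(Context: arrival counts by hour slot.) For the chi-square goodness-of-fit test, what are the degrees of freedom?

degrees of freedom = 4

df = k − 1 = 5 − 1 = 4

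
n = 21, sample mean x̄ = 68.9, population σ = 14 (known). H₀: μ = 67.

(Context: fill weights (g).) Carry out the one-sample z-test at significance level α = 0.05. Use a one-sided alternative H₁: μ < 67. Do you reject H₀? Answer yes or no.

SE = σ/√n = 14/√21 = 3.0551
z = (x̄−μ₀)/SE = (68.9−67)/3.0551 = 0.6219
p-value (one-sided, H₁ less) = 0.73300
At α=0.05: p ≥ α → fail to reject H₀

reject H₀: no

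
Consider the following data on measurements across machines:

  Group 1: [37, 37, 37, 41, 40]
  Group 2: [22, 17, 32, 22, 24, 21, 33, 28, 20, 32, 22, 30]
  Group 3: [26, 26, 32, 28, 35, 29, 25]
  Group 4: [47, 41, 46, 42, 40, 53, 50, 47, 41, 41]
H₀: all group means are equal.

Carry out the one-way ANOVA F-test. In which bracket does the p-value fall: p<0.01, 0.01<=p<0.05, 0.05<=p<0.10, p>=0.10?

Group means [38.40, 25.25, 28.71, 44.80], grand mean 33.647
SSB = Σnᵢ(x̄ᵢ−x̄)² = 2373.286; SSW = ΣΣ(x−x̄ᵢ)² = 602.479
MSB = 2373.286/3 = 791.0954; MSW = 602.479/30 = 20.0826
F = MSB/MSW = 39.3920
df = (3, 30)
p-value (upper-tail) = 0.00000
→ bracket: p<0.01

p-value bracket: p<0.01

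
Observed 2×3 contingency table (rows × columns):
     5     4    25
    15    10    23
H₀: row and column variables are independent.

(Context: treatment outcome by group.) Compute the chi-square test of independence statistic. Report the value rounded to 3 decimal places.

test statistic = 5.423

Row totals [34, 48], col totals [20, 14, 48], n=82
χ² = (5−8.29)²/8.29 + (4−5.80)²/5.80 + (25−19.90)²/19.90 + (15−11.71)²/11.71 + (10−8.20)²/8.20 + (23−28.10)²/28.10 = 5.4226
df = 2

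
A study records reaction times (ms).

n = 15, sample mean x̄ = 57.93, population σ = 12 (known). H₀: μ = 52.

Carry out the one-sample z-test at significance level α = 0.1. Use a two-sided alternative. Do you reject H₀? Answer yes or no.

reject H₀: yes

SE = σ/√n = 12/√15 = 3.0984
z = (x̄−μ₀)/SE = (57.93−52)/3.0984 = 1.9139
p-value (two-sided) = 0.05563
At α=0.1: p < α → reject H₀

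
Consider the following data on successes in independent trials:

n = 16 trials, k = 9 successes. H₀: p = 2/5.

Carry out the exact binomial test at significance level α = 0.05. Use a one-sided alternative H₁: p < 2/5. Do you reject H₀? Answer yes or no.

reject H₀: no

Exact binomial: n=16, k=9, p₀=2/5=0.4000
P(X≤9) from Σ C(n,i)·p₀^i·(1−p₀)^(n−i)
p-value (one-sided, H₁ less) = 0.94168
At α=0.05: p ≥ α → fail to reject H₀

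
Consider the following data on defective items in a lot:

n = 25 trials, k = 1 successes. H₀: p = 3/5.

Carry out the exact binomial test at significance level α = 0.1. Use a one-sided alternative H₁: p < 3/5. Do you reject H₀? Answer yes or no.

Exact binomial: n=25, k=1, p₀=3/5=0.6000
P(X≤1) from Σ C(n,i)·p₀^i·(1−p₀)^(n−i)
p-value (one-sided, H₁ less) = 0.00000
At α=0.1: p < α → reject H₀

reject H₀: yes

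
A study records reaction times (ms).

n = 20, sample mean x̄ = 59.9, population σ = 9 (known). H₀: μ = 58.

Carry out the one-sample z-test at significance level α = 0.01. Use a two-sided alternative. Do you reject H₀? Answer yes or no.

reject H₀: no

SE = σ/√n = 9/√20 = 2.0125
z = (x̄−μ₀)/SE = (59.9−58)/2.0125 = 0.9441
p-value (two-sided) = 0.34511
At α=0.01: p ≥ α → fail to reject H₀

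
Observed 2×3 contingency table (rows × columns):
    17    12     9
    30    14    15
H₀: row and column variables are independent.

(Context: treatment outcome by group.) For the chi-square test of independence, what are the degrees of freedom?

degrees of freedom = 2

df = (r−1)(c−1) = (2−1)·(3−1) = 2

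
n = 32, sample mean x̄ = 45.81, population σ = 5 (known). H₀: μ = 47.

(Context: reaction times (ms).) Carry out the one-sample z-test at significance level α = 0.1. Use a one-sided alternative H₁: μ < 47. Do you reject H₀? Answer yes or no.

reject H₀: yes

SE = σ/√n = 5/√32 = 0.8839
z = (x̄−μ₀)/SE = (45.81−47)/0.8839 = -1.3463
p-value (one-sided, H₁ less) = 0.08910
At α=0.1: p < α → reject H₀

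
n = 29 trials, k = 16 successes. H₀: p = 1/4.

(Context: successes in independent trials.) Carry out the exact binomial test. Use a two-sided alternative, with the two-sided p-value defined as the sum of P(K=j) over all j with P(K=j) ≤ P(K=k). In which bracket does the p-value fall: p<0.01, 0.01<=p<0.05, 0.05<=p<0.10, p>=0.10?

Exact binomial: n=29, k=16, p₀=1/4=0.2500
P(X=j) = C(n,j)·p₀^j·(1−p₀)^(n−j); p = Σ P(X=j) over j with P(X=j) ≤ P(X=16)
p-value (two-sided) = 0.00074
→ bracket: p<0.01

p-value bracket: p<0.01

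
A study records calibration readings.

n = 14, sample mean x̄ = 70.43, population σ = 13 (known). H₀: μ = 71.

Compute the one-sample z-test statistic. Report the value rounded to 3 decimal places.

test statistic = -0.164

SE = σ/√n = 13/√14 = 3.4744
z = (x̄−μ₀)/SE = (70.43−71)/3.4744 = -0.1641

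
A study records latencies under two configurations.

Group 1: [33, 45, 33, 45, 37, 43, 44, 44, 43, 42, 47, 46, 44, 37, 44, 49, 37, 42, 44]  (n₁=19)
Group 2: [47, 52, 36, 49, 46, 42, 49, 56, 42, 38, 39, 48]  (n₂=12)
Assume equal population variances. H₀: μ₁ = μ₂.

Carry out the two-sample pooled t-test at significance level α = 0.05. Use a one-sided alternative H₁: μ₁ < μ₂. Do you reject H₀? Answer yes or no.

reject H₀: yes

x̄₁=42.053, s₁=4.515, n₁=19
x̄₂=45.333, s₂=6.020, n₂=12
s_p² = [18·4.515² + 11·6.020²]/29 = 26.4005
SE = √(s_p²·(1/19+1/12)) = 1.8946
t = (42.053−45.333)/1.8946 = -1.7316
df = 29
p-value (one-sided, H₁ less) = 0.04699
At α=0.05: p < α → reject H₀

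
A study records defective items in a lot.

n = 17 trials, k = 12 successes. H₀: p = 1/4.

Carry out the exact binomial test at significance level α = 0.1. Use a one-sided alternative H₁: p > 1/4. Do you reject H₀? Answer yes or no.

reject H₀: yes

Exact binomial: n=17, k=12, p₀=1/4=0.2500
P(X≥12) from Σ C(n,i)·p₀^i·(1−p₀)^(n−i)
p-value (one-sided, H₁ greater) = 0.00010
At α=0.1: p < α → reject H₀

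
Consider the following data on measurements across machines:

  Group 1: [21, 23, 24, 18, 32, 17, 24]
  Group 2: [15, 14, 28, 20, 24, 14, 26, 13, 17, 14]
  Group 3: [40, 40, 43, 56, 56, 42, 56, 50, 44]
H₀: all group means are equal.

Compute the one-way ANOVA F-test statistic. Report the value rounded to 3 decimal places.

Group means [22.71, 18.50, 47.44], grand mean 29.654
SSB = Σnᵢ(x̄ᵢ−x̄)² = 4429.734; SSW = ΣΣ(x−x̄ᵢ)² = 830.151
MSB = 4429.734/2 = 2214.8669; MSW = 830.151/23 = 36.0935
F = MSB/MSW = 61.3647
df = (2, 23)

test statistic = 61.365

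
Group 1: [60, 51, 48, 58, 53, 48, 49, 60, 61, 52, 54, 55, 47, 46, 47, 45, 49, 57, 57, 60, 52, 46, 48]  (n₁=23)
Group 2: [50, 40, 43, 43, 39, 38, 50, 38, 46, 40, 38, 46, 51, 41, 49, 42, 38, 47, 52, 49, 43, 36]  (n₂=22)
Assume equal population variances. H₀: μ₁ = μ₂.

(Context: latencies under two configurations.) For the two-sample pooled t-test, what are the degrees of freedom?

df = n₁ + n₂ − 2 = 23 + 22 − 2 = 43

degrees of freedom = 43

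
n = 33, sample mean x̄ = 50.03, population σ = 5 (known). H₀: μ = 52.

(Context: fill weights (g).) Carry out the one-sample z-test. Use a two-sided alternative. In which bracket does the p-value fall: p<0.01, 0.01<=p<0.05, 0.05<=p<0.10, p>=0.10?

SE = σ/√n = 5/√33 = 0.8704
z = (x̄−μ₀)/SE = (50.03−52)/0.8704 = -2.2634
p-value (two-sided) = 0.02361
→ bracket: 0.01<=p<0.05

p-value bracket: 0.01<=p<0.05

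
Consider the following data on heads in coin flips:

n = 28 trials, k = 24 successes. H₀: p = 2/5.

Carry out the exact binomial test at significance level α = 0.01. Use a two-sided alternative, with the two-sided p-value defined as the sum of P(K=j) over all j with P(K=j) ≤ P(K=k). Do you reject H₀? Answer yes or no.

reject H₀: yes

Exact binomial: n=28, k=24, p₀=2/5=0.4000
P(X=j) = C(n,j)·p₀^j·(1−p₀)^(n−j); p = Σ P(X=j) over j with P(X=j) ≤ P(X=24)
p-value (two-sided) = 0.00000
At α=0.01: p < α → reject H₀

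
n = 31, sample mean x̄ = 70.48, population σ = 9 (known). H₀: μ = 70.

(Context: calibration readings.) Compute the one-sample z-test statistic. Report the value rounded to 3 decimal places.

SE = σ/√n = 9/√31 = 1.6164
z = (x̄−μ₀)/SE = (70.48−70)/1.6164 = 0.2969

test statistic = 0.297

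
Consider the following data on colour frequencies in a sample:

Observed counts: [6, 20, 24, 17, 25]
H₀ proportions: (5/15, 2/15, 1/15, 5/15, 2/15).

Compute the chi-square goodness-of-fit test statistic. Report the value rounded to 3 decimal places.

n = 92; E_i = n·p_i = [30.67, 12.27, 6.13, 30.67, 12.27]
χ² = (6−30.67)²/30.67 + (20−12.27)²/12.27 + (24−6.13)²/6.13 + (17−30.67)²/30.67 + (25−12.27)²/12.27 = 96.0707
df = 4

test statistic = 96.071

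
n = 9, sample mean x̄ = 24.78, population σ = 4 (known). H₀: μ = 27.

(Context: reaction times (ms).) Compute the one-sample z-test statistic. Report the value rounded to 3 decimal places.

SE = σ/√n = 4/√9 = 1.3333
z = (x̄−μ₀)/SE = (24.78−27)/1.3333 = -1.6650

test statistic = -1.665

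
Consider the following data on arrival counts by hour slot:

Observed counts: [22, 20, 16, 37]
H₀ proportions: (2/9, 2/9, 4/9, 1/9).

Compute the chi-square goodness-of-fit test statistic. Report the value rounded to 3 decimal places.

n = 95; E_i = n·p_i = [21.11, 21.11, 42.22, 10.56]
χ² = (22−21.11)²/21.11 + (20−21.11)²/21.11 + (16−42.22)²/42.22 + (37−10.56)²/10.56 = 82.6316
df = 3

test statistic = 82.632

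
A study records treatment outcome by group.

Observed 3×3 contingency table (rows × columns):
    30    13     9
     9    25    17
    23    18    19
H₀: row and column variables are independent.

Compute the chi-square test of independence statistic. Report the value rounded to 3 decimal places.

Row totals [52, 51, 60], col totals [62, 56, 45], n=163
χ² = (30−19.78)²/19.78 + (13−17.87)²/17.87 + (9−14.36)²/14.36 + (9−19.40)²/19.40 + (25−17.52)²/17.52 + (17−14.08)²/14.08 + (23−22.82)²/22.82 + (18−20.61)²/20.61 + (19−16.56)²/16.56 = 18.6674
df = 4

test statistic = 18.667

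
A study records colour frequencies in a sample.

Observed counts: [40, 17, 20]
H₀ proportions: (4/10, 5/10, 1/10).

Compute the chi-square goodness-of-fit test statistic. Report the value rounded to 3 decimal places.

test statistic = 34.403

n = 77; E_i = n·p_i = [30.80, 38.50, 7.70]
χ² = (40−30.80)²/30.80 + (17−38.50)²/38.50 + (20−7.70)²/7.70 = 34.4026
df = 2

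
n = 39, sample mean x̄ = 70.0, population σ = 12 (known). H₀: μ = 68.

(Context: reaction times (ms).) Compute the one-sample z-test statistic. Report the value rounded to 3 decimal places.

SE = σ/√n = 12/√39 = 1.9215
z = (x̄−μ₀)/SE = (70.0−68)/1.9215 = 1.0408

test statistic = 1.041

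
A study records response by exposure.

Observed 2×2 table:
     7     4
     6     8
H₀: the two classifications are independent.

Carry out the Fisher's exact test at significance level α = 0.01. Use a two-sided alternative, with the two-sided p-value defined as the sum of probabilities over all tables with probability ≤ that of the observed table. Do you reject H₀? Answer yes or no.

Margins: r₁=11, r₂=14, c₁=13, c₂=12, n=25
p_obs = C(11,7)·C(14,6)/C(25,13); sum pmf over tables with pmf ≤ p_obs
p-value (two-sided) = 0.42831
At α=0.01: p ≥ α → fail to reject H₀

reject H₀: no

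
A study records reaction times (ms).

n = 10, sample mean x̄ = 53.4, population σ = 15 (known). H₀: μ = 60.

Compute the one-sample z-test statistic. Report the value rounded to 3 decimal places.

test statistic = -1.391

SE = σ/√n = 15/√10 = 4.7434
z = (x̄−μ₀)/SE = (53.4−60)/4.7434 = -1.3914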